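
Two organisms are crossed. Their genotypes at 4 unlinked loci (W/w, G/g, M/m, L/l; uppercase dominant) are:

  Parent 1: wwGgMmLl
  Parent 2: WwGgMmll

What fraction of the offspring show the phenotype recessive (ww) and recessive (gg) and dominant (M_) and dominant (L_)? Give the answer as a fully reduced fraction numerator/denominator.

P(ww gg M_ L_) = 3/64

wwGgMmLl gametes: wGML×2, wGMl×2, wGmL×2, wGml×2, wgML×2, wgMl×2, wgmL×2, wgml×2
WwGgMmll gametes: WGMl×2, WGml×2, WgMl×2, Wgml×2, wGMl×2, wGml×2, wgMl×2, wgml×2
wwGgMmLl×WwGgMmll grid (16·16=256): WwGGMMLl=4 WwGGMMll=4 WwGGMmLl=8 WwGGMmll=8 WwGGmmLl=4 WwGGmmll=4 WwGgMMLl=8 WwGgMMll=8 WwGgMmLl=16 WwGgMmll=16 WwGgmmLl=8 WwGgmmll=8 WwggMMLl=4 WwggMMll=4 WwggMmLl=8 WwggMmll=8 WwggmmLl=4 Wwggmmll=4 wwGGMMLl=4 wwGGMMll=4 wwGGMmLl=8 wwGGMmll=8 wwGGmmLl=4 wwGGmmll=4 wwGgMMLl=8 wwGgMMll=8 wwGgMmLl=16 wwGgMmll=16 wwGgmmLl=8 wwGgmmll=8 wwggMMLl=4 wwggMMll=4 wwggMmLl=8 wwggMmll=8 wwggmmLl=4 wwggmmll=4
ww gg M_ L_ hits 12/256; gcd=4; 12÷4/256÷4 = 3/64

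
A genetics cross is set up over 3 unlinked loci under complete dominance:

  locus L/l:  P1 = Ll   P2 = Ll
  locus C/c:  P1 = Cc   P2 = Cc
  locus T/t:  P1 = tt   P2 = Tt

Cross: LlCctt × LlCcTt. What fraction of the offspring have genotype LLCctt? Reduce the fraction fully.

P(LLCctt) = 1/16

LlCctt gametes: LCt×2, Lct×2, lCt×2, lct×2
LlCcTt gametes: LCT×1, LCt×1, LcT×1, Lct×1, lCT×1, lCt×1, lcT×1, lct×1
LlCctt×LlCcTt grid (8·8=64): LLCCTt=2 LLCCtt=2 LLCcTt=4 LLCctt=4 LLccTt=2 LLcctt=2 LlCCTt=4 LlCCtt=4 LlCcTt=8 LlCctt=8 LlccTt=4 Llcctt=4 llCCTt=2 llCCtt=2 llCcTt=4 llCctt=4 llccTt=2 llcctt=2
LLCctt hits 4/64; gcd=4; 4÷4/64÷4 = 1/16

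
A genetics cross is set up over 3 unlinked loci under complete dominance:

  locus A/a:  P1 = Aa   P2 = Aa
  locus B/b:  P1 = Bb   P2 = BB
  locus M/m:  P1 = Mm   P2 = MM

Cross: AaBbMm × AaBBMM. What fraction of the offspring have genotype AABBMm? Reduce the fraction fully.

P(AABBMm) = 1/16

AaBbMm gametes: ABM×1, ABm×1, AbM×1, Abm×1, aBM×1, aBm×1, abM×1, abm×1
AaBBMM gametes: ABM×4, aBM×4
AaBbMm×AaBBMM grid (8·8=64): AABBMM=4 AABBMm=4 AABbMM=4 AABbMm=4 AaBBMM=8 AaBBMm=8 AaBbMM=8 AaBbMm=8 aaBBMM=4 aaBBMm=4 aaBbMM=4 aaBbMm=4
AABBMm hits 4/64; gcd=4; 4÷4/64÷4 = 1/16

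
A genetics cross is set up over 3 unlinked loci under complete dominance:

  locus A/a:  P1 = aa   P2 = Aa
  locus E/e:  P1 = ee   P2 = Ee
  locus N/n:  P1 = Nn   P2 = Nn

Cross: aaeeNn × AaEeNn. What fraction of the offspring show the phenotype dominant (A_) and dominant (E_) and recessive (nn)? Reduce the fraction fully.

P(A_ E_ nn) = 1/16

aaeeNn gametes: aeN×4, aen×4
AaEeNn gametes: AEN×1, AEn×1, AeN×1, Aen×1, aEN×1, aEn×1, aeN×1, aen×1
aaeeNn×AaEeNn grid (8·8=64): AaEeNN=4 AaEeNn=8 AaEenn=4 AaeeNN=4 AaeeNn=8 Aaeenn=4 aaEeNN=4 aaEeNn=8 aaEenn=4 aaeeNN=4 aaeeNn=8 aaeenn=4
A_ E_ nn hits 4/64; gcd=4; 4÷4/64÷4 = 1/16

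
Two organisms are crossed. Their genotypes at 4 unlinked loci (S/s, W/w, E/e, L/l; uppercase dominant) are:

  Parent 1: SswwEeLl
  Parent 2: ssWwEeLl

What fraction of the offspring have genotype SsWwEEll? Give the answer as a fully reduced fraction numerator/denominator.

P(SsWwEEll) = 1/64

SswwEeLl gametes: SwEL×2, SwEl×2, SweL×2, Swel×2, swEL×2, swEl×2, sweL×2, swel×2
ssWwEeLl gametes: sWEL×2, sWEl×2, sWeL×2, sWel×2, swEL×2, swEl×2, sweL×2, swel×2
SswwEeLl×ssWwEeLl grid (16·16=256): SsWwEELL=4 SsWwEELl=8 SsWwEEll=4 SsWwEeLL=8 SsWwEeLl=16 SsWwEell=8 SsWweeLL=4 SsWweeLl=8 SsWweell=4 SswwEELL=4 SswwEELl=8 SswwEEll=4 SswwEeLL=8 SswwEeLl=16 SswwEell=8 SswweeLL=4 SswweeLl=8 Sswweell=4 ssWwEELL=4 ssWwEELl=8 ssWwEEll=4 ssWwEeLL=8 ssWwEeLl=16 ssWwEell=8 ssWweeLL=4 ssWweeLl=8 ssWweell=4 sswwEELL=4 sswwEELl=8 sswwEEll=4 sswwEeLL=8 sswwEeLl=16 sswwEell=8 sswweeLL=4 sswweeLl=8 sswweell=4
SsWwEEll hits 4/256; gcd=4; 4÷4/256÷4 = 1/64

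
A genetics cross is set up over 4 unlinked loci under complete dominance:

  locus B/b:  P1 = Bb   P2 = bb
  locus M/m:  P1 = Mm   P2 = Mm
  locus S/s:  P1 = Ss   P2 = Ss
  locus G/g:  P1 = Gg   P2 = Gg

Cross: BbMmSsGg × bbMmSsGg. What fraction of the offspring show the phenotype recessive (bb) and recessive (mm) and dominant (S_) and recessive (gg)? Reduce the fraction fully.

P(bb mm S_ gg) = 3/128

BbMmSsGg gametes: BMSG×1, BMSg×1, BMsG×1, BMsg×1, BmSG×1, BmSg×1, BmsG×1, Bmsg×1, bMSG×1, bMSg×1, bMsG×1, bMsg×1, bmSG×1, bmSg×1, bmsG×1, bmsg×1
bbMmSsGg gametes: bMSG×2, bMSg×2, bMsG×2, bMsg×2, bmSG×2, bmSg×2, bmsG×2, bmsg×2
BbMmSsGg×bbMmSsGg grid (16·16=256): BbMMSSGG=2 BbMMSSGg=4 BbMMSSgg=2 BbMMSsGG=4 BbMMSsGg=8 BbMMSsgg=4 BbMMssGG=2 BbMMssGg=4 BbMMssgg=2 BbMmSSGG=4 BbMmSSGg=8 BbMmSSgg=4 BbMmSsGG=8 BbMmSsGg=16 BbMmSsgg=8 BbMmssGG=4 BbMmssGg=8 BbMmssgg=4 BbmmSSGG=2 BbmmSSGg=4 BbmmSSgg=2 BbmmSsGG=4 BbmmSsGg=8 BbmmSsgg=4 BbmmssGG=2 BbmmssGg=4 Bbmmssgg=2 bbMMSSGG=2 bbMMSSGg=4 bbMMSSgg=2 bbMMSsGG=4 bbMMSsGg=8 bbMMSsgg=4 bbMMssGG=2 bbMMssGg=4 bbMMssgg=2 bbMmSSGG=4 bbMmSSGg=8 bbMmSSgg=4 bbMmSsGG=8 bbMmSsGg=16 bbMmSsgg=8 bbMmssGG=4 bbMmssGg=8 bbMmssgg=4 bbmmSSGG=2 bbmmSSGg=4 bbmmSSgg=2 bbmmSsGG=4 bbmmSsGg=8 bbmmSsgg=4 bbmmssGG=2 bbmmssGg=4 bbmmssgg=2
bb mm S_ gg hits 6/256; gcd=2; 6÷2/256÷2 = 3/128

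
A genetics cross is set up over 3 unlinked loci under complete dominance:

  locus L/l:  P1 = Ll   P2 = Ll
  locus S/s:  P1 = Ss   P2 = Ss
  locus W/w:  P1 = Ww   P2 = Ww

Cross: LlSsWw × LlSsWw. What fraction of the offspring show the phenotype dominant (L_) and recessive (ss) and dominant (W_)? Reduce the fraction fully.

P(L_ ss W_) = 9/64

LlSsWw gametes: LSW×1, LSw×1, LsW×1, Lsw×1, lSW×1, lSw×1, lsW×1, lsw×1
LlSsWw gametes: LSW×1, LSw×1, LsW×1, Lsw×1, lSW×1, lSw×1, lsW×1, lsw×1
LlSsWw×LlSsWw grid (8·8=64): LLSSWW=1 LLSSWw=2 LLSSww=1 LLSsWW=2 LLSsWw=4 LLSsww=2 LLssWW=1 LLssWw=2 LLssww=1 LlSSWW=2 LlSSWw=4 LlSSww=2 LlSsWW=4 LlSsWw=8 LlSsww=4 LlssWW=2 LlssWw=4 Llssww=2 llSSWW=1 llSSWw=2 llSSww=1 llSsWW=2 llSsWw=4 llSsww=2 llssWW=1 llssWw=2 llssww=1
L_ ss W_ hits 9/64; gcd=1; 9÷1/64÷1 = 9/64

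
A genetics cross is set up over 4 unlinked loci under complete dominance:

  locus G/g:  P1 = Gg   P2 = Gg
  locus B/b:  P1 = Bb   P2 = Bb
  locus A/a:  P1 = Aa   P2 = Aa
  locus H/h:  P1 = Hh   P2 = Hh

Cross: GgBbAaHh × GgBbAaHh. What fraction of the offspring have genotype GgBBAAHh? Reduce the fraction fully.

GgBbAaHh gametes: GBAH×1, GBAh×1, GBaH×1, GBah×1, GbAH×1, GbAh×1, GbaH×1, Gbah×1, gBAH×1, gBAh×1, gBaH×1, gBah×1, gbAH×1, gbAh×1, gbaH×1, gbah×1
GgBbAaHh gametes: GBAH×1, GBAh×1, GBaH×1, GBah×1, GbAH×1, GbAh×1, GbaH×1, Gbah×1, gBAH×1, gBAh×1, gBaH×1, gBah×1, gbAH×1, gbAh×1, gbaH×1, gbah×1
GgBbAaHh×GgBbAaHh grid (16·16=256): GGBBAAHH=1 GGBBAAHh=2 GGBBAAhh=1 GGBBAaHH=2 GGBBAaHh=4 GGBBAahh=2 GGBBaaHH=1 GGBBaaHh=2 GGBBaahh=1 GGBbAAHH=2 GGBbAAHh=4 GGBbAAhh=2 GGBbAaHH=4 GGBbAaHh=8 GGBbAahh=4 GGBbaaHH=2 GGBbaaHh=4 GGBbaahh=2 GGbbAAHH=1 GGbbAAHh=2 GGbbAAhh=1 GGbbAaHH=2 GGbbAaHh=4 GGbbAahh=2 GGbbaaHH=1 GGbbaaHh=2 GGbbaahh=1 GgBBAAHH=2 GgBBAAHh=4 GgBBAAhh=2 GgBBAaHH=4 GgBBAaHh=8 GgBBAahh=4 GgBBaaHH=2 GgBBaaHh=4 GgBBaahh=2 GgBbAAHH=4 GgBbAAHh=8 GgBbAAhh=4 GgBbAaHH=8 GgBbAaHh=16 GgBbAahh=8 GgBbaaHH=4 GgBbaaHh=8 GgBbaahh=4 GgbbAAHH=2 GgbbAAHh=4 GgbbAAhh=2 GgbbAaHH=4 GgbbAaHh=8 GgbbAahh=4 GgbbaaHH=2 GgbbaaHh=4 Ggbbaahh=2 ggBBAAHH=1 ggBBAAHh=2 ggBBAAhh=1 ggBBAaHH=2 ggBBAaHh=4 ggBBAahh=2 ggBBaaHH=1 ggBBaaHh=2 ggBBaahh=1 ggBbAAHH=2 ggBbAAHh=4 ggBbAAhh=2 ggBbAaHH=4 ggBbAaHh=8 ggBbAahh=4 ggBbaaHH=2 ggBbaaHh=4 ggBbaahh=2 ggbbAAHH=1 ggbbAAHh=2 ggbbAAhh=1 ggbbAaHH=2 ggbbAaHh=4 ggbbAahh=2 ggbbaaHH=1 ggbbaaHh=2 ggbbaahh=1
GgBBAAHh hits 4/256; gcd=4; 4÷4/256÷4 = 1/64

P(GgBBAAHh) = 1/64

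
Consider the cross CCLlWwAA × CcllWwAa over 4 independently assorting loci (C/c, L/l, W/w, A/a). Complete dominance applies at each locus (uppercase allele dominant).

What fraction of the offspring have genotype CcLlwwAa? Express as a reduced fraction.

P(CcLlwwAa) = 1/32

CCLlWwAA gametes: CLWA×4, CLwA×4, ClWA×4, ClwA×4
CcllWwAa gametes: ClWA×2, ClWa×2, ClwA×2, Clwa×2, clWA×2, clWa×2, clwA×2, clwa×2
CCLlWwAA×CcllWwAa grid (16·16=256): CCLlWWAA=8 CCLlWWAa=8 CCLlWwAA=16 CCLlWwAa=16 CCLlwwAA=8 CCLlwwAa=8 CCllWWAA=8 CCllWWAa=8 CCllWwAA=16 CCllWwAa=16 CCllwwAA=8 CCllwwAa=8 CcLlWWAA=8 CcLlWWAa=8 CcLlWwAA=16 CcLlWwAa=16 CcLlwwAA=8 CcLlwwAa=8 CcllWWAA=8 CcllWWAa=8 CcllWwAA=16 CcllWwAa=16 CcllwwAA=8 CcllwwAa=8
CcLlwwAa hits 8/256; gcd=8; 8÷8/256÷8 = 1/32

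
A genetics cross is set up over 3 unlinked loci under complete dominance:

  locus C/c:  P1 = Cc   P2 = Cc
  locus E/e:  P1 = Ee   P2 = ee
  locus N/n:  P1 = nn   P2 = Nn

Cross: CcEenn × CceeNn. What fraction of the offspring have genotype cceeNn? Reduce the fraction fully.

CcEenn gametes: CEn×2, Cen×2, cEn×2, cen×2
CceeNn gametes: CeN×2, Cen×2, ceN×2, cen×2
CcEenn×CceeNn grid (8·8=64): CCEeNn=4 CCEenn=4 CCeeNn=4 CCeenn=4 CcEeNn=8 CcEenn=8 CceeNn=8 Cceenn=8 ccEeNn=4 ccEenn=4 cceeNn=4 cceenn=4
cceeNn hits 4/64; gcd=4; 4÷4/64÷4 = 1/16

P(cceeNn) = 1/16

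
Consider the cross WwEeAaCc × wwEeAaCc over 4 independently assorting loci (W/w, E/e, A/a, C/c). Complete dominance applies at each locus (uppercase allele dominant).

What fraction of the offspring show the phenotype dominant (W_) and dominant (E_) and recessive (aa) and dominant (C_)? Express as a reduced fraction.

WwEeAaCc gametes: WEAC×1, WEAc×1, WEaC×1, WEac×1, WeAC×1, WeAc×1, WeaC×1, Weac×1, wEAC×1, wEAc×1, wEaC×1, wEac×1, weAC×1, weAc×1, weaC×1, weac×1
wwEeAaCc gametes: wEAC×2, wEAc×2, wEaC×2, wEac×2, weAC×2, weAc×2, weaC×2, weac×2
WwEeAaCc×wwEeAaCc grid (16·16=256): WwEEAACC=2 WwEEAACc=4 WwEEAAcc=2 WwEEAaCC=4 WwEEAaCc=8 WwEEAacc=4 WwEEaaCC=2 WwEEaaCc=4 WwEEaacc=2 WwEeAACC=4 WwEeAACc=8 WwEeAAcc=4 WwEeAaCC=8 WwEeAaCc=16 WwEeAacc=8 WwEeaaCC=4 WwEeaaCc=8 WwEeaacc=4 WweeAACC=2 WweeAACc=4 WweeAAcc=2 WweeAaCC=4 WweeAaCc=8 WweeAacc=4 WweeaaCC=2 WweeaaCc=4 Wweeaacc=2 wwEEAACC=2 wwEEAACc=4 wwEEAAcc=2 wwEEAaCC=4 wwEEAaCc=8 wwEEAacc=4 wwEEaaCC=2 wwEEaaCc=4 wwEEaacc=2 wwEeAACC=4 wwEeAACc=8 wwEeAAcc=4 wwEeAaCC=8 wwEeAaCc=16 wwEeAacc=8 wwEeaaCC=4 wwEeaaCc=8 wwEeaacc=4 wweeAACC=2 wweeAACc=4 wweeAAcc=2 wweeAaCC=4 wweeAaCc=8 wweeAacc=4 wweeaaCC=2 wweeaaCc=4 wweeaacc=2
W_ E_ aa C_ hits 18/256; gcd=2; 18÷2/256÷2 = 9/128

P(W_ E_ aa C_) = 9/128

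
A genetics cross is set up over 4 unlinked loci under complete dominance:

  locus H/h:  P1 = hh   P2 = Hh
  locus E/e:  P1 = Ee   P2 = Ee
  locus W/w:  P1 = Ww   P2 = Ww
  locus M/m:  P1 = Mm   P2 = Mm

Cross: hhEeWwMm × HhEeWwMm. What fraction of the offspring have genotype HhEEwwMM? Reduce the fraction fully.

P(HhEEwwMM) = 1/128

hhEeWwMm gametes: hEWM×2, hEWm×2, hEwM×2, hEwm×2, heWM×2, heWm×2, hewM×2, hewm×2
HhEeWwMm gametes: HEWM×1, HEWm×1, HEwM×1, HEwm×1, HeWM×1, HeWm×1, HewM×1, Hewm×1, hEWM×1, hEWm×1, hEwM×1, hEwm×1, heWM×1, heWm×1, hewM×1, hewm×1
hhEeWwMm×HhEeWwMm grid (16·16=256): HhEEWWMM=2 HhEEWWMm=4 HhEEWWmm=2 HhEEWwMM=4 HhEEWwMm=8 HhEEWwmm=4 HhEEwwMM=2 HhEEwwMm=4 HhEEwwmm=2 HhEeWWMM=4 HhEeWWMm=8 HhEeWWmm=4 HhEeWwMM=8 HhEeWwMm=16 HhEeWwmm=8 HhEewwMM=4 HhEewwMm=8 HhEewwmm=4 HheeWWMM=2 HheeWWMm=4 HheeWWmm=2 HheeWwMM=4 HheeWwMm=8 HheeWwmm=4 HheewwMM=2 HheewwMm=4 Hheewwmm=2 hhEEWWMM=2 hhEEWWMm=4 hhEEWWmm=2 hhEEWwMM=4 hhEEWwMm=8 hhEEWwmm=4 hhEEwwMM=2 hhEEwwMm=4 hhEEwwmm=2 hhEeWWMM=4 hhEeWWMm=8 hhEeWWmm=4 hhEeWwMM=8 hhEeWwMm=16 hhEeWwmm=8 hhEewwMM=4 hhEewwMm=8 hhEewwmm=4 hheeWWMM=2 hheeWWMm=4 hheeWWmm=2 hheeWwMM=4 hheeWwMm=8 hheeWwmm=4 hheewwMM=2 hheewwMm=4 hheewwmm=2
HhEEwwMM hits 2/256; gcd=2; 2÷2/256÷2 = 1/128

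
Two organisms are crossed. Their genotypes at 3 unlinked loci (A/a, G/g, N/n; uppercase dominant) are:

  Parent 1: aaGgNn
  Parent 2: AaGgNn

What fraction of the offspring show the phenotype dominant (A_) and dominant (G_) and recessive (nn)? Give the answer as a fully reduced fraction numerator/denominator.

P(A_ G_ nn) = 3/32

aaGgNn gametes: aGN×2, aGn×2, agN×2, agn×2
AaGgNn gametes: AGN×1, AGn×1, AgN×1, Agn×1, aGN×1, aGn×1, agN×1, agn×1
aaGgNn×AaGgNn grid (8·8=64): AaGGNN=2 AaGGNn=4 AaGGnn=2 AaGgNN=4 AaGgNn=8 AaGgnn=4 AaggNN=2 AaggNn=4 Aaggnn=2 aaGGNN=2 aaGGNn=4 aaGGnn=2 aaGgNN=4 aaGgNn=8 aaGgnn=4 aaggNN=2 aaggNn=4 aaggnn=2
A_ G_ nn hits 6/64; gcd=2; 6÷2/64÷2 = 3/32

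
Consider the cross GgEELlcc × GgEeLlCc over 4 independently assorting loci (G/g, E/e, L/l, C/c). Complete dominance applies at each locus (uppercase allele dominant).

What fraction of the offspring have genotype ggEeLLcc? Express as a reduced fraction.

P(ggEeLLcc) = 1/64

GgEELlcc gametes: GELc×4, GElc×4, gELc×4, gElc×4
GgEeLlCc gametes: GELC×1, GELc×1, GElC×1, GElc×1, GeLC×1, GeLc×1, GelC×1, Gelc×1, gELC×1, gELc×1, gElC×1, gElc×1, geLC×1, geLc×1, gelC×1, gelc×1
GgEELlcc×GgEeLlCc grid (16·16=256): GGEELLCc=4 GGEELLcc=4 GGEELlCc=8 GGEELlcc=8 GGEEllCc=4 GGEEllcc=4 GGEeLLCc=4 GGEeLLcc=4 GGEeLlCc=8 GGEeLlcc=8 GGEellCc=4 GGEellcc=4 GgEELLCc=8 GgEELLcc=8 GgEELlCc=16 GgEELlcc=16 GgEEllCc=8 GgEEllcc=8 GgEeLLCc=8 GgEeLLcc=8 GgEeLlCc=16 GgEeLlcc=16 GgEellCc=8 GgEellcc=8 ggEELLCc=4 ggEELLcc=4 ggEELlCc=8 ggEELlcc=8 ggEEllCc=4 ggEEllcc=4 ggEeLLCc=4 ggEeLLcc=4 ggEeLlCc=8 ggEeLlcc=8 ggEellCc=4 ggEellcc=4
ggEeLLcc hits 4/256; gcd=4; 4÷4/256÷4 = 1/64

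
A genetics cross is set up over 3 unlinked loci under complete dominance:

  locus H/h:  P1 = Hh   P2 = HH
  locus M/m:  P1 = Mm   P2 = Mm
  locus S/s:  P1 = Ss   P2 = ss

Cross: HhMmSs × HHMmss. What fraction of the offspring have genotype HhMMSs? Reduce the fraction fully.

HhMmSs gametes: HMS×1, HMs×1, HmS×1, Hms×1, hMS×1, hMs×1, hmS×1, hms×1
HHMmss gametes: HMs×4, Hms×4
HhMmSs×HHMmss grid (8·8=64): HHMMSs=4 HHMMss=4 HHMmSs=8 HHMmss=8 HHmmSs=4 HHmmss=4 HhMMSs=4 HhMMss=4 HhMmSs=8 HhMmss=8 HhmmSs=4 Hhmmss=4
HhMMSs hits 4/64; gcd=4; 4÷4/64÷4 = 1/16

P(HhMMSs) = 1/16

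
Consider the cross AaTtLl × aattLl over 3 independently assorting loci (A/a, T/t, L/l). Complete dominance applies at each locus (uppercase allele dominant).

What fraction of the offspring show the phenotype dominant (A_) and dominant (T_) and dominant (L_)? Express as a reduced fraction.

AaTtLl gametes: ATL×1, ATl×1, AtL×1, Atl×1, aTL×1, aTl×1, atL×1, atl×1
aattLl gametes: atL×4, atl×4
AaTtLl×aattLl grid (8·8=64): AaTtLL=4 AaTtLl=8 AaTtll=4 AattLL=4 AattLl=8 Aattll=4 aaTtLL=4 aaTtLl=8 aaTtll=4 aattLL=4 aattLl=8 aattll=4
A_ T_ L_ hits 12/64; gcd=4; 12÷4/64÷4 = 3/16

P(A_ T_ L_) = 3/16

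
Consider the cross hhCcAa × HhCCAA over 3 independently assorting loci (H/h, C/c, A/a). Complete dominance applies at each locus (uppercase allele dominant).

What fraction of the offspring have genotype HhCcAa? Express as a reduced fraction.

P(HhCcAa) = 1/8

hhCcAa gametes: hCA×2, hCa×2, hcA×2, hca×2
HhCCAA gametes: HCA×4, hCA×4
hhCcAa×HhCCAA grid (8·8=64): HhCCAA=8 HhCCAa=8 HhCcAA=8 HhCcAa=8 hhCCAA=8 hhCCAa=8 hhCcAA=8 hhCcAa=8
HhCcAa hits 8/64; gcd=8; 8÷8/64÷8 = 1/8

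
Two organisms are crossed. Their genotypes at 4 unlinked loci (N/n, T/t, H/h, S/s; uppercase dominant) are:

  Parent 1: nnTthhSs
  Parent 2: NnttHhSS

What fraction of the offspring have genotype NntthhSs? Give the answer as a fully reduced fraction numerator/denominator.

nnTthhSs gametes: nThS×4, nThs×4, nthS×4, nths×4
NnttHhSS gametes: NtHS×4, NthS×4, ntHS×4, nthS×4
nnTthhSs×NnttHhSS grid (16·16=256): NnTtHhSS=16 NnTtHhSs=16 NnTthhSS=16 NnTthhSs=16 NnttHhSS=16 NnttHhSs=16 NntthhSS=16 NntthhSs=16 nnTtHhSS=16 nnTtHhSs=16 nnTthhSS=16 nnTthhSs=16 nnttHhSS=16 nnttHhSs=16 nntthhSS=16 nntthhSs=16
NntthhSs hits 16/256; gcd=16; 16÷16/256÷16 = 1/16

P(NntthhSs) = 1/16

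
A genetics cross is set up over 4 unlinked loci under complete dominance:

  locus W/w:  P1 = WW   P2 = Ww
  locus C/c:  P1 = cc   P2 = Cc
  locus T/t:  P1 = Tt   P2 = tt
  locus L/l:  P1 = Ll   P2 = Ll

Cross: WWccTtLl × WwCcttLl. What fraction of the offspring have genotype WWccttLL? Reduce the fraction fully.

P(WWccttLL) = 1/32

WWccTtLl gametes: WcTL×4, WcTl×4, WctL×4, Wctl×4
WwCcttLl gametes: WCtL×2, WCtl×2, WctL×2, Wctl×2, wCtL×2, wCtl×2, wctL×2, wctl×2
WWccTtLl×WwCcttLl grid (16·16=256): WWCcTtLL=8 WWCcTtLl=16 WWCcTtll=8 WWCcttLL=8 WWCcttLl=16 WWCcttll=8 WWccTtLL=8 WWccTtLl=16 WWccTtll=8 WWccttLL=8 WWccttLl=16 WWccttll=8 WwCcTtLL=8 WwCcTtLl=16 WwCcTtll=8 WwCcttLL=8 WwCcttLl=16 WwCcttll=8 WwccTtLL=8 WwccTtLl=16 WwccTtll=8 WwccttLL=8 WwccttLl=16 Wwccttll=8
WWccttLL hits 8/256; gcd=8; 8÷8/256÷8 = 1/32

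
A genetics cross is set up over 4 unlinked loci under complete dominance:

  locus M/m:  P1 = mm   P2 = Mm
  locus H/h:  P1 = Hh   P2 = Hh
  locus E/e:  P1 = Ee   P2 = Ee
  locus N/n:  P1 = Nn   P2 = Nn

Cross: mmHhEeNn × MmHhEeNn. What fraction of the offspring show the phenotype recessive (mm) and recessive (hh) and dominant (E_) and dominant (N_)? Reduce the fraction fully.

P(mm hh E_ N_) = 9/128

mmHhEeNn gametes: mHEN×2, mHEn×2, mHeN×2, mHen×2, mhEN×2, mhEn×2, mheN×2, mhen×2
MmHhEeNn gametes: MHEN×1, MHEn×1, MHeN×1, MHen×1, MhEN×1, MhEn×1, MheN×1, Mhen×1, mHEN×1, mHEn×1, mHeN×1, mHen×1, mhEN×1, mhEn×1, mheN×1, mhen×1
mmHhEeNn×MmHhEeNn grid (16·16=256): MmHHEENN=2 MmHHEENn=4 MmHHEEnn=2 MmHHEeNN=4 MmHHEeNn=8 MmHHEenn=4 MmHHeeNN=2 MmHHeeNn=4 MmHHeenn=2 MmHhEENN=4 MmHhEENn=8 MmHhEEnn=4 MmHhEeNN=8 MmHhEeNn=16 MmHhEenn=8 MmHheeNN=4 MmHheeNn=8 MmHheenn=4 MmhhEENN=2 MmhhEENn=4 MmhhEEnn=2 MmhhEeNN=4 MmhhEeNn=8 MmhhEenn=4 MmhheeNN=2 MmhheeNn=4 Mmhheenn=2 mmHHEENN=2 mmHHEENn=4 mmHHEEnn=2 mmHHEeNN=4 mmHHEeNn=8 mmHHEenn=4 mmHHeeNN=2 mmHHeeNn=4 mmHHeenn=2 mmHhEENN=4 mmHhEENn=8 mmHhEEnn=4 mmHhEeNN=8 mmHhEeNn=16 mmHhEenn=8 mmHheeNN=4 mmHheeNn=8 mmHheenn=4 mmhhEENN=2 mmhhEENn=4 mmhhEEnn=2 mmhhEeNN=4 mmhhEeNn=8 mmhhEenn=4 mmhheeNN=2 mmhheeNn=4 mmhheenn=2
mm hh E_ N_ hits 18/256; gcd=2; 18÷2/256÷2 = 9/128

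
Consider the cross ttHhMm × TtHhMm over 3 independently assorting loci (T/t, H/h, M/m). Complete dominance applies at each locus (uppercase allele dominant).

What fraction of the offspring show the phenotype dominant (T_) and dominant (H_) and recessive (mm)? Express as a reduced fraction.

ttHhMm gametes: tHM×2, tHm×2, thM×2, thm×2
TtHhMm gametes: THM×1, THm×1, ThM×1, Thm×1, tHM×1, tHm×1, thM×1, thm×1
ttHhMm×TtHhMm grid (8·8=64): TtHHMM=2 TtHHMm=4 TtHHmm=2 TtHhMM=4 TtHhMm=8 TtHhmm=4 TthhMM=2 TthhMm=4 Tthhmm=2 ttHHMM=2 ttHHMm=4 ttHHmm=2 ttHhMM=4 ttHhMm=8 ttHhmm=4 tthhMM=2 tthhMm=4 tthhmm=2
T_ H_ mm hits 6/64; gcd=2; 6÷2/64÷2 = 3/32

P(T_ H_ mm) = 3/32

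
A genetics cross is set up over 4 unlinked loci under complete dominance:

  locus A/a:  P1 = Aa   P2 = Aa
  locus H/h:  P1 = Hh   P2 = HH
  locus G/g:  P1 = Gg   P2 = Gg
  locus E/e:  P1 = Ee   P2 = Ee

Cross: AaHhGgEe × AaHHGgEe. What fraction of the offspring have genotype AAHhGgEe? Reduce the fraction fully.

AaHhGgEe gametes: AHGE×1, AHGe×1, AHgE×1, AHge×1, AhGE×1, AhGe×1, AhgE×1, Ahge×1, aHGE×1, aHGe×1, aHgE×1, aHge×1, ahGE×1, ahGe×1, ahgE×1, ahge×1
AaHHGgEe gametes: AHGE×2, AHGe×2, AHgE×2, AHge×2, aHGE×2, aHGe×2, aHgE×2, aHge×2
AaHhGgEe×AaHHGgEe grid (16·16=256): AAHHGGEE=2 AAHHGGEe=4 AAHHGGee=2 AAHHGgEE=4 AAHHGgEe=8 AAHHGgee=4 AAHHggEE=2 AAHHggEe=4 AAHHggee=2 AAHhGGEE=2 AAHhGGEe=4 AAHhGGee=2 AAHhGgEE=4 AAHhGgEe=8 AAHhGgee=4 AAHhggEE=2 AAHhggEe=4 AAHhggee=2 AaHHGGEE=4 AaHHGGEe=8 AaHHGGee=4 AaHHGgEE=8 AaHHGgEe=16 AaHHGgee=8 AaHHggEE=4 AaHHggEe=8 AaHHggee=4 AaHhGGEE=4 AaHhGGEe=8 AaHhGGee=4 AaHhGgEE=8 AaHhGgEe=16 AaHhGgee=8 AaHhggEE=4 AaHhggEe=8 AaHhggee=4 aaHHGGEE=2 aaHHGGEe=4 aaHHGGee=2 aaHHGgEE=4 aaHHGgEe=8 aaHHGgee=4 aaHHggEE=2 aaHHggEe=4 aaHHggee=2 aaHhGGEE=2 aaHhGGEe=4 aaHhGGee=2 aaHhGgEE=4 aaHhGgEe=8 aaHhGgee=4 aaHhggEE=2 aaHhggEe=4 aaHhggee=2
AAHhGgEe hits 8/256; gcd=8; 8÷8/256÷8 = 1/32

P(AAHhGgEe) = 1/32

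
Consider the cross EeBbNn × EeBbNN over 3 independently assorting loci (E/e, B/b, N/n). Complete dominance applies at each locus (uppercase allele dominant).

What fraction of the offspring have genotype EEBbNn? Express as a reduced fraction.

EeBbNn gametes: EBN×1, EBn×1, EbN×1, Ebn×1, eBN×1, eBn×1, ebN×1, ebn×1
EeBbNN gametes: EBN×2, EbN×2, eBN×2, ebN×2
EeBbNn×EeBbNN grid (8·8=64): EEBBNN=2 EEBBNn=2 EEBbNN=4 EEBbNn=4 EEbbNN=2 EEbbNn=2 EeBBNN=4 EeBBNn=4 EeBbNN=8 EeBbNn=8 EebbNN=4 EebbNn=4 eeBBNN=2 eeBBNn=2 eeBbNN=4 eeBbNn=4 eebbNN=2 eebbNn=2
EEBbNn hits 4/64; gcd=4; 4÷4/64÷4 = 1/16

P(EEBbNn) = 1/16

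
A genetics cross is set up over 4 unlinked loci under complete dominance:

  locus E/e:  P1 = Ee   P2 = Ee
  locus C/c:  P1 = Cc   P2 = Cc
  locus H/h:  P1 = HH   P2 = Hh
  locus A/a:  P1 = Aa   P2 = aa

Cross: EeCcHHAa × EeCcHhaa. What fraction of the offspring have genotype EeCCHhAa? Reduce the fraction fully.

P(EeCCHhAa) = 1/32

EeCcHHAa gametes: ECHA×2, ECHa×2, EcHA×2, EcHa×2, eCHA×2, eCHa×2, ecHA×2, ecHa×2
EeCcHhaa gametes: ECHa×2, ECha×2, EcHa×2, Echa×2, eCHa×2, eCha×2, ecHa×2, echa×2
EeCcHHAa×EeCcHhaa grid (16·16=256): EECCHHAa=4 EECCHHaa=4 EECCHhAa=4 EECCHhaa=4 EECcHHAa=8 EECcHHaa=8 EECcHhAa=8 EECcHhaa=8 EEccHHAa=4 EEccHHaa=4 EEccHhAa=4 EEccHhaa=4 EeCCHHAa=8 EeCCHHaa=8 EeCCHhAa=8 EeCCHhaa=8 EeCcHHAa=16 EeCcHHaa=16 EeCcHhAa=16 EeCcHhaa=16 EeccHHAa=8 EeccHHaa=8 EeccHhAa=8 EeccHhaa=8 eeCCHHAa=4 eeCCHHaa=4 eeCCHhAa=4 eeCCHhaa=4 eeCcHHAa=8 eeCcHHaa=8 eeCcHhAa=8 eeCcHhaa=8 eeccHHAa=4 eeccHHaa=4 eeccHhAa=4 eeccHhaa=4
EeCCHhAa hits 8/256; gcd=8; 8÷8/256÷8 = 1/32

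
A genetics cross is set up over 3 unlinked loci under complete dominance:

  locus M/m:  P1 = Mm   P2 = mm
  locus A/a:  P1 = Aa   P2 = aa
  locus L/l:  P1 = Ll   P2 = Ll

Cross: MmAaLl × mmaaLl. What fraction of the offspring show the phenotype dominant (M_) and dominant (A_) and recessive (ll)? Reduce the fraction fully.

MmAaLl gametes: MAL×1, MAl×1, MaL×1, Mal×1, mAL×1, mAl×1, maL×1, mal×1
mmaaLl gametes: maL×4, mal×4
MmAaLl×mmaaLl grid (8·8=64): MmAaLL=4 MmAaLl=8 MmAall=4 MmaaLL=4 MmaaLl=8 Mmaall=4 mmAaLL=4 mmAaLl=8 mmAall=4 mmaaLL=4 mmaaLl=8 mmaall=4
M_ A_ ll hits 4/64; gcd=4; 4÷4/64÷4 = 1/16

P(M_ A_ ll) = 1/16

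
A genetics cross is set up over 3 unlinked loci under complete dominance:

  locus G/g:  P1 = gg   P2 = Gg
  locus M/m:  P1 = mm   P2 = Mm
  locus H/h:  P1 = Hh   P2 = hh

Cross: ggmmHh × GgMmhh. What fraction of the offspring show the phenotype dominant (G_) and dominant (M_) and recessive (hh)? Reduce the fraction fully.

P(G_ M_ hh) = 1/8

ggmmHh gametes: gmH×4, gmh×4
GgMmhh gametes: GMh×2, Gmh×2, gMh×2, gmh×2
ggmmHh×GgMmhh grid (8·8=64): GgMmHh=8 GgMmhh=8 GgmmHh=8 Ggmmhh=8 ggMmHh=8 ggMmhh=8 ggmmHh=8 ggmmhh=8
G_ M_ hh hits 8/64; gcd=8; 8÷8/64÷8 = 1/8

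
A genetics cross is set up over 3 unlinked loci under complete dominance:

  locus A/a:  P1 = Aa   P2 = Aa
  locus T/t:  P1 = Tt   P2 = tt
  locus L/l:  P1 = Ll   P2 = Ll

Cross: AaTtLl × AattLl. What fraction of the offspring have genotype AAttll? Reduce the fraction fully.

AaTtLl gametes: ATL×1, ATl×1, AtL×1, Atl×1, aTL×1, aTl×1, atL×1, atl×1
AattLl gametes: AtL×2, Atl×2, atL×2, atl×2
AaTtLl×AattLl grid (8·8=64): AATtLL=2 AATtLl=4 AATtll=2 AAttLL=2 AAttLl=4 AAttll=2 AaTtLL=4 AaTtLl=8 AaTtll=4 AattLL=4 AattLl=8 Aattll=4 aaTtLL=2 aaTtLl=4 aaTtll=2 aattLL=2 aattLl=4 aattll=2
AAttll hits 2/64; gcd=2; 2÷2/64÷2 = 1/32

P(AAttll) = 1/32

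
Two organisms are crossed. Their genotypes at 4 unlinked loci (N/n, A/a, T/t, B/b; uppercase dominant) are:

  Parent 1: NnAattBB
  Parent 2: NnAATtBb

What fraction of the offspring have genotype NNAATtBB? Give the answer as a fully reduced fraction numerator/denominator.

NnAattBB gametes: NAtB×4, NatB×4, nAtB×4, natB×4
NnAATtBb gametes: NATB×2, NATb×2, NAtB×2, NAtb×2, nATB×2, nATb×2, nAtB×2, nAtb×2
NnAattBB×NnAATtBb grid (16·16=256): NNAATtBB=8 NNAATtBb=8 NNAAttBB=8 NNAAttBb=8 NNAaTtBB=8 NNAaTtBb=8 NNAattBB=8 NNAattBb=8 NnAATtBB=16 NnAATtBb=16 NnAAttBB=16 NnAAttBb=16 NnAaTtBB=16 NnAaTtBb=16 NnAattBB=16 NnAattBb=16 nnAATtBB=8 nnAATtBb=8 nnAAttBB=8 nnAAttBb=8 nnAaTtBB=8 nnAaTtBb=8 nnAattBB=8 nnAattBb=8
NNAATtBB hits 8/256; gcd=8; 8÷8/256÷8 = 1/32

P(NNAATtBB) = 1/32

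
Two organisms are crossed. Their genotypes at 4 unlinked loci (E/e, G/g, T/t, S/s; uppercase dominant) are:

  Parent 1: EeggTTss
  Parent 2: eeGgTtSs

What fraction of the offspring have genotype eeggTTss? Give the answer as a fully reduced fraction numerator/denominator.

EeggTTss gametes: EgTs×8, egTs×8
eeGgTtSs gametes: eGTS×2, eGTs×2, eGtS×2, eGts×2, egTS×2, egTs×2, egtS×2, egts×2
EeggTTss×eeGgTtSs grid (16·16=256): EeGgTTSs=16 EeGgTTss=16 EeGgTtSs=16 EeGgTtss=16 EeggTTSs=16 EeggTTss=16 EeggTtSs=16 EeggTtss=16 eeGgTTSs=16 eeGgTTss=16 eeGgTtSs=16 eeGgTtss=16 eeggTTSs=16 eeggTTss=16 eeggTtSs=16 eeggTtss=16
eeggTTss hits 16/256; gcd=16; 16÷16/256÷16 = 1/16

P(eeggTTss) = 1/16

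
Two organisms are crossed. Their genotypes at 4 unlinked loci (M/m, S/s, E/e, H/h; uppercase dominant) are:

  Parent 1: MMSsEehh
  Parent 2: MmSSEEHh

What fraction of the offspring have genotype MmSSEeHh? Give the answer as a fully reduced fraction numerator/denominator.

MMSsEehh gametes: MSEh×4, MSeh×4, MsEh×4, Mseh×4
MmSSEEHh gametes: MSEH×4, MSEh×4, mSEH×4, mSEh×4
MMSsEehh×MmSSEEHh grid (16·16=256): MMSSEEHh=16 MMSSEEhh=16 MMSSEeHh=16 MMSSEehh=16 MMSsEEHh=16 MMSsEEhh=16 MMSsEeHh=16 MMSsEehh=16 MmSSEEHh=16 MmSSEEhh=16 MmSSEeHh=16 MmSSEehh=16 MmSsEEHh=16 MmSsEEhh=16 MmSsEeHh=16 MmSsEehh=16
MmSSEeHh hits 16/256; gcd=16; 16÷16/256÷16 = 1/16

P(MmSSEeHh) = 1/16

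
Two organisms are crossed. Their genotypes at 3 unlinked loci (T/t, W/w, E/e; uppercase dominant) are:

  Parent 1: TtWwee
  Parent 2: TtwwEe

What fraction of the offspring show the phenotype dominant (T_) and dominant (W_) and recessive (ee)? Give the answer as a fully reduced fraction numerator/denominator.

P(T_ W_ ee) = 3/16

TtWwee gametes: TWe×2, Twe×2, tWe×2, twe×2
TtwwEe gametes: TwE×2, Twe×2, twE×2, twe×2
TtWwee×TtwwEe grid (8·8=64): TTWwEe=4 TTWwee=4 TTwwEe=4 TTwwee=4 TtWwEe=8 TtWwee=8 TtwwEe=8 Ttwwee=8 ttWwEe=4 ttWwee=4 ttwwEe=4 ttwwee=4
T_ W_ ee hits 12/64; gcd=4; 12÷4/64÷4 = 3/16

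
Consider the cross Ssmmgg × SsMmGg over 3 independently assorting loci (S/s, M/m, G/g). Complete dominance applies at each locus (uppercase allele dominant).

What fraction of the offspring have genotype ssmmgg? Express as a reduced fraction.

Ssmmgg gametes: Smg×4, smg×4
SsMmGg gametes: SMG×1, SMg×1, SmG×1, Smg×1, sMG×1, sMg×1, smG×1, smg×1
Ssmmgg×SsMmGg grid (8·8=64): SSMmGg=4 SSMmgg=4 SSmmGg=4 SSmmgg=4 SsMmGg=8 SsMmgg=8 SsmmGg=8 Ssmmgg=8 ssMmGg=4 ssMmgg=4 ssmmGg=4 ssmmgg=4
ssmmgg hits 4/64; gcd=4; 4÷4/64÷4 = 1/16

P(ssmmgg) = 1/16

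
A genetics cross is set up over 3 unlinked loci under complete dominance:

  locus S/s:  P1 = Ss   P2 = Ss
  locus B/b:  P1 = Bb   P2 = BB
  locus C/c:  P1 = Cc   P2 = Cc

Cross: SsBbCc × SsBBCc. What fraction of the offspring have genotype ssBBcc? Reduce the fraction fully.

SsBbCc gametes: SBC×1, SBc×1, SbC×1, Sbc×1, sBC×1, sBc×1, sbC×1, sbc×1
SsBBCc gametes: SBC×2, SBc×2, sBC×2, sBc×2
SsBbCc×SsBBCc grid (8·8=64): SSBBCC=2 SSBBCc=4 SSBBcc=2 SSBbCC=2 SSBbCc=4 SSBbcc=2 SsBBCC=4 SsBBCc=8 SsBBcc=4 SsBbCC=4 SsBbCc=8 SsBbcc=4 ssBBCC=2 ssBBCc=4 ssBBcc=2 ssBbCC=2 ssBbCc=4 ssBbcc=2
ssBBcc hits 2/64; gcd=2; 2÷2/64÷2 = 1/32

P(ssBBcc) = 1/32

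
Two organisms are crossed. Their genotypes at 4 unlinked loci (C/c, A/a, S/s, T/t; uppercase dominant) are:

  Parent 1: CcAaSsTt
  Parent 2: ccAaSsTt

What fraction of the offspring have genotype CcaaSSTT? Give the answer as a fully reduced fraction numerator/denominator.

P(CcaaSSTT) = 1/128

CcAaSsTt gametes: CAST×1, CASt×1, CAsT×1, CAst×1, CaST×1, CaSt×1, CasT×1, Cast×1, cAST×1, cASt×1, cAsT×1, cAst×1, caST×1, caSt×1, casT×1, cast×1
ccAaSsTt gametes: cAST×2, cASt×2, cAsT×2, cAst×2, caST×2, caSt×2, casT×2, cast×2
CcAaSsTt×ccAaSsTt grid (16·16=256): CcAASSTT=2 CcAASSTt=4 CcAASStt=2 CcAASsTT=4 CcAASsTt=8 CcAASstt=4 CcAAssTT=2 CcAAssTt=4 CcAAsstt=2 CcAaSSTT=4 CcAaSSTt=8 CcAaSStt=4 CcAaSsTT=8 CcAaSsTt=16 CcAaSstt=8 CcAassTT=4 CcAassTt=8 CcAasstt=4 CcaaSSTT=2 CcaaSSTt=4 CcaaSStt=2 CcaaSsTT=4 CcaaSsTt=8 CcaaSstt=4 CcaassTT=2 CcaassTt=4 Ccaasstt=2 ccAASSTT=2 ccAASSTt=4 ccAASStt=2 ccAASsTT=4 ccAASsTt=8 ccAASstt=4 ccAAssTT=2 ccAAssTt=4 ccAAsstt=2 ccAaSSTT=4 ccAaSSTt=8 ccAaSStt=4 ccAaSsTT=8 ccAaSsTt=16 ccAaSstt=8 ccAassTT=4 ccAassTt=8 ccAasstt=4 ccaaSSTT=2 ccaaSSTt=4 ccaaSStt=2 ccaaSsTT=4 ccaaSsTt=8 ccaaSstt=4 ccaassTT=2 ccaassTt=4 ccaasstt=2
CcaaSSTT hits 2/256; gcd=2; 2÷2/256÷2 = 1/128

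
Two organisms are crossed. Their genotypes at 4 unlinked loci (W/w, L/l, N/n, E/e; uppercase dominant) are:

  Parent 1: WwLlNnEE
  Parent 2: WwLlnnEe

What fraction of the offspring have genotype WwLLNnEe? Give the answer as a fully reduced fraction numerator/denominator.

P(WwLLNnEe) = 1/32

WwLlNnEE gametes: WLNE×2, WLnE×2, WlNE×2, WlnE×2, wLNE×2, wLnE×2, wlNE×2, wlnE×2
WwLlnnEe gametes: WLnE×2, WLne×2, WlnE×2, Wlne×2, wLnE×2, wLne×2, wlnE×2, wlne×2
WwLlNnEE×WwLlnnEe grid (16·16=256): WWLLNnEE=4 WWLLNnEe=4 WWLLnnEE=4 WWLLnnEe=4 WWLlNnEE=8 WWLlNnEe=8 WWLlnnEE=8 WWLlnnEe=8 WWllNnEE=4 WWllNnEe=4 WWllnnEE=4 WWllnnEe=4 WwLLNnEE=8 WwLLNnEe=8 WwLLnnEE=8 WwLLnnEe=8 WwLlNnEE=16 WwLlNnEe=16 WwLlnnEE=16 WwLlnnEe=16 WwllNnEE=8 WwllNnEe=8 WwllnnEE=8 WwllnnEe=8 wwLLNnEE=4 wwLLNnEe=4 wwLLnnEE=4 wwLLnnEe=4 wwLlNnEE=8 wwLlNnEe=8 wwLlnnEE=8 wwLlnnEe=8 wwllNnEE=4 wwllNnEe=4 wwllnnEE=4 wwllnnEe=4
WwLLNnEe hits 8/256; gcd=8; 8÷8/256÷8 = 1/32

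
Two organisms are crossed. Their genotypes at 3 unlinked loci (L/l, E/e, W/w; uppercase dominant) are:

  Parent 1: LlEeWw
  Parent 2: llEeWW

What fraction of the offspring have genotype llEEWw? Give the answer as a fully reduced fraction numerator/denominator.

LlEeWw gametes: LEW×1, LEw×1, LeW×1, Lew×1, lEW×1, lEw×1, leW×1, lew×1
llEeWW gametes: lEW×4, leW×4
LlEeWw×llEeWW grid (8·8=64): LlEEWW=4 LlEEWw=4 LlEeWW=8 LlEeWw=8 LleeWW=4 LleeWw=4 llEEWW=4 llEEWw=4 llEeWW=8 llEeWw=8 lleeWW=4 lleeWw=4
llEEWw hits 4/64; gcd=4; 4÷4/64÷4 = 1/16

P(llEEWw) = 1/16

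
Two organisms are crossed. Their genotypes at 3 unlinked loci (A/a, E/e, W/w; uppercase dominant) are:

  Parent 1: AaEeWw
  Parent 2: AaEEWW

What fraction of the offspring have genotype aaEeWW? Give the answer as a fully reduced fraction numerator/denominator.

AaEeWw gametes: AEW×1, AEw×1, AeW×1, Aew×1, aEW×1, aEw×1, aeW×1, aew×1
AaEEWW gametes: AEW×4, aEW×4
AaEeWw×AaEEWW grid (8·8=64): AAEEWW=4 AAEEWw=4 AAEeWW=4 AAEeWw=4 AaEEWW=8 AaEEWw=8 AaEeWW=8 AaEeWw=8 aaEEWW=4 aaEEWw=4 aaEeWW=4 aaEeWw=4
aaEeWW hits 4/64; gcd=4; 4÷4/64÷4 = 1/16

P(aaEeWW) = 1/16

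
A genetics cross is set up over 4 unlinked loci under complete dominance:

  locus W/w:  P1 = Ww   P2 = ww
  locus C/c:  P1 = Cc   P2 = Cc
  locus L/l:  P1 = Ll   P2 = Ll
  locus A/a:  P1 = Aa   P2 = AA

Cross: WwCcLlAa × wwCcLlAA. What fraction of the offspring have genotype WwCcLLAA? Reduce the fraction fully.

P(WwCcLLAA) = 1/32

WwCcLlAa gametes: WCLA×1, WCLa×1, WClA×1, WCla×1, WcLA×1, WcLa×1, WclA×1, Wcla×1, wCLA×1, wCLa×1, wClA×1, wCla×1, wcLA×1, wcLa×1, wclA×1, wcla×1
wwCcLlAA gametes: wCLA×4, wClA×4, wcLA×4, wclA×4
WwCcLlAa×wwCcLlAA grid (16·16=256): WwCCLLAA=4 WwCCLLAa=4 WwCCLlAA=8 WwCCLlAa=8 WwCCllAA=4 WwCCllAa=4 WwCcLLAA=8 WwCcLLAa=8 WwCcLlAA=16 WwCcLlAa=16 WwCcllAA=8 WwCcllAa=8 WwccLLAA=4 WwccLLAa=4 WwccLlAA=8 WwccLlAa=8 WwccllAA=4 WwccllAa=4 wwCCLLAA=4 wwCCLLAa=4 wwCCLlAA=8 wwCCLlAa=8 wwCCllAA=4 wwCCllAa=4 wwCcLLAA=8 wwCcLLAa=8 wwCcLlAA=16 wwCcLlAa=16 wwCcllAA=8 wwCcllAa=8 wwccLLAA=4 wwccLLAa=4 wwccLlAA=8 wwccLlAa=8 wwccllAA=4 wwccllAa=4
WwCcLLAA hits 8/256; gcd=8; 8÷8/256÷8 = 1/32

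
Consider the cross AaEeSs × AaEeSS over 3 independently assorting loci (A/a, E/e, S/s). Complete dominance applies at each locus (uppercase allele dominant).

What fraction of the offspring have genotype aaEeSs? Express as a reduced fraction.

AaEeSs gametes: AES×1, AEs×1, AeS×1, Aes×1, aES×1, aEs×1, aeS×1, aes×1
AaEeSS gametes: AES×2, AeS×2, aES×2, aeS×2
AaEeSs×AaEeSS grid (8·8=64): AAEESS=2 AAEESs=2 AAEeSS=4 AAEeSs=4 AAeeSS=2 AAeeSs=2 AaEESS=4 AaEESs=4 AaEeSS=8 AaEeSs=8 AaeeSS=4 AaeeSs=4 aaEESS=2 aaEESs=2 aaEeSS=4 aaEeSs=4 aaeeSS=2 aaeeSs=2
aaEeSs hits 4/64; gcd=4; 4÷4/64÷4 = 1/16

P(aaEeSs) = 1/16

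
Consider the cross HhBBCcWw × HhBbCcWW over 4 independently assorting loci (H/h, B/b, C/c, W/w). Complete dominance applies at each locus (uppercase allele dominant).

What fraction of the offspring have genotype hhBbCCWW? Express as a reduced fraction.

P(hhBbCCWW) = 1/64

HhBBCcWw gametes: HBCW×2, HBCw×2, HBcW×2, HBcw×2, hBCW×2, hBCw×2, hBcW×2, hBcw×2
HhBbCcWW gametes: HBCW×2, HBcW×2, HbCW×2, HbcW×2, hBCW×2, hBcW×2, hbCW×2, hbcW×2
HhBBCcWw×HhBbCcWW grid (16·16=256): HHBBCCWW=4 HHBBCCWw=4 HHBBCcWW=8 HHBBCcWw=8 HHBBccWW=4 HHBBccWw=4 HHBbCCWW=4 HHBbCCWw=4 HHBbCcWW=8 HHBbCcWw=8 HHBbccWW=4 HHBbccWw=4 HhBBCCWW=8 HhBBCCWw=8 HhBBCcWW=16 HhBBCcWw=16 HhBBccWW=8 HhBBccWw=8 HhBbCCWW=8 HhBbCCWw=8 HhBbCcWW=16 HhBbCcWw=16 HhBbccWW=8 HhBbccWw=8 hhBBCCWW=4 hhBBCCWw=4 hhBBCcWW=8 hhBBCcWw=8 hhBBccWW=4 hhBBccWw=4 hhBbCCWW=4 hhBbCCWw=4 hhBbCcWW=8 hhBbCcWw=8 hhBbccWW=4 hhBbccWw=4
hhBbCCWW hits 4/256; gcd=4; 4÷4/256÷4 = 1/64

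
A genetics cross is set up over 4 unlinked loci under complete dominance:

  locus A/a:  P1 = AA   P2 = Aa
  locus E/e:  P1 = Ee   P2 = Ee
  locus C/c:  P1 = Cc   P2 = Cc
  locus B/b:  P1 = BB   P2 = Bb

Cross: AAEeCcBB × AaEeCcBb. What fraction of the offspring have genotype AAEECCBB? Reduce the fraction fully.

AAEeCcBB gametes: AECB×4, AEcB×4, AeCB×4, AecB×4
AaEeCcBb gametes: AECB×1, AECb×1, AEcB×1, AEcb×1, AeCB×1, AeCb×1, AecB×1, Aecb×1, aECB×1, aECb×1, aEcB×1, aEcb×1, aeCB×1, aeCb×1, aecB×1, aecb×1
AAEeCcBB×AaEeCcBb grid (16·16=256): AAEECCBB=4 AAEECCBb=4 AAEECcBB=8 AAEECcBb=8 AAEEccBB=4 AAEEccBb=4 AAEeCCBB=8 AAEeCCBb=8 AAEeCcBB=16 AAEeCcBb=16 AAEeccBB=8 AAEeccBb=8 AAeeCCBB=4 AAeeCCBb=4 AAeeCcBB=8 AAeeCcBb=8 AAeeccBB=4 AAeeccBb=4 AaEECCBB=4 AaEECCBb=4 AaEECcBB=8 AaEECcBb=8 AaEEccBB=4 AaEEccBb=4 AaEeCCBB=8 AaEeCCBb=8 AaEeCcBB=16 AaEeCcBb=16 AaEeccBB=8 AaEeccBb=8 AaeeCCBB=4 AaeeCCBb=4 AaeeCcBB=8 AaeeCcBb=8 AaeeccBB=4 AaeeccBb=4
AAEECCBB hits 4/256; gcd=4; 4÷4/256÷4 = 1/64

P(AAEECCBB) = 1/64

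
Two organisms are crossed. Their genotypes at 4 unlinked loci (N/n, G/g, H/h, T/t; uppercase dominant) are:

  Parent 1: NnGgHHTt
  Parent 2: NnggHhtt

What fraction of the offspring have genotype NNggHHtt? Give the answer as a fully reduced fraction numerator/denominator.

P(NNggHHtt) = 1/32

NnGgHHTt gametes: NGHT×2, NGHt×2, NgHT×2, NgHt×2, nGHT×2, nGHt×2, ngHT×2, ngHt×2
NnggHhtt gametes: NgHt×4, Nght×4, ngHt×4, nght×4
NnGgHHTt×NnggHhtt grid (16·16=256): NNGgHHTt=8 NNGgHHtt=8 NNGgHhTt=8 NNGgHhtt=8 NNggHHTt=8 NNggHHtt=8 NNggHhTt=8 NNggHhtt=8 NnGgHHTt=16 NnGgHHtt=16 NnGgHhTt=16 NnGgHhtt=16 NnggHHTt=16 NnggHHtt=16 NnggHhTt=16 NnggHhtt=16 nnGgHHTt=8 nnGgHHtt=8 nnGgHhTt=8 nnGgHhtt=8 nnggHHTt=8 nnggHHtt=8 nnggHhTt=8 nnggHhtt=8
NNggHHtt hits 8/256; gcd=8; 8÷8/256÷8 = 1/32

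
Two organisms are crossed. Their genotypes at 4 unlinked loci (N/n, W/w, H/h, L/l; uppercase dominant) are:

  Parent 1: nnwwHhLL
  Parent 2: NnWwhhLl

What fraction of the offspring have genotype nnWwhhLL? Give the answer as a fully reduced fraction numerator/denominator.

nnwwHhLL gametes: nwHL×8, nwhL×8
NnWwhhLl gametes: NWhL×2, NWhl×2, NwhL×2, Nwhl×2, nWhL×2, nWhl×2, nwhL×2, nwhl×2
nnwwHhLL×NnWwhhLl grid (16·16=256): NnWwHhLL=16 NnWwHhLl=16 NnWwhhLL=16 NnWwhhLl=16 NnwwHhLL=16 NnwwHhLl=16 NnwwhhLL=16 NnwwhhLl=16 nnWwHhLL=16 nnWwHhLl=16 nnWwhhLL=16 nnWwhhLl=16 nnwwHhLL=16 nnwwHhLl=16 nnwwhhLL=16 nnwwhhLl=16
nnWwhhLL hits 16/256; gcd=16; 16÷16/256÷16 = 1/16

P(nnWwhhLL) = 1/16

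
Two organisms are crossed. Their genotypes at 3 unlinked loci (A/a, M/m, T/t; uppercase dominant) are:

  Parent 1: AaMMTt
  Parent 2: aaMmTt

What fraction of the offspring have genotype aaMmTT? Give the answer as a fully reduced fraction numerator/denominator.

AaMMTt gametes: AMT×2, AMt×2, aMT×2, aMt×2
aaMmTt gametes: aMT×2, aMt×2, amT×2, amt×2
AaMMTt×aaMmTt grid (8·8=64): AaMMTT=4 AaMMTt=8 AaMMtt=4 AaMmTT=4 AaMmTt=8 AaMmtt=4 aaMMTT=4 aaMMTt=8 aaMMtt=4 aaMmTT=4 aaMmTt=8 aaMmtt=4
aaMmTT hits 4/64; gcd=4; 4÷4/64÷4 = 1/16

P(aaMmTT) = 1/16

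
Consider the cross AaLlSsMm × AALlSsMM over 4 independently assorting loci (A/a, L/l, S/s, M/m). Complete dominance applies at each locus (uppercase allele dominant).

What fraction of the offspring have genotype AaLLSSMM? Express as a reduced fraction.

P(AaLLSSMM) = 1/64

AaLlSsMm gametes: ALSM×1, ALSm×1, ALsM×1, ALsm×1, AlSM×1, AlSm×1, AlsM×1, Alsm×1, aLSM×1, aLSm×1, aLsM×1, aLsm×1, alSM×1, alSm×1, alsM×1, alsm×1
AALlSsMM gametes: ALSM×4, ALsM×4, AlSM×4, AlsM×4
AaLlSsMm×AALlSsMM grid (16·16=256): AALLSSMM=4 AALLSSMm=4 AALLSsMM=8 AALLSsMm=8 AALLssMM=4 AALLssMm=4 AALlSSMM=8 AALlSSMm=8 AALlSsMM=16 AALlSsMm=16 AALlssMM=8 AALlssMm=8 AAllSSMM=4 AAllSSMm=4 AAllSsMM=8 AAllSsMm=8 AAllssMM=4 AAllssMm=4 AaLLSSMM=4 AaLLSSMm=4 AaLLSsMM=8 AaLLSsMm=8 AaLLssMM=4 AaLLssMm=4 AaLlSSMM=8 AaLlSSMm=8 AaLlSsMM=16 AaLlSsMm=16 AaLlssMM=8 AaLlssMm=8 AallSSMM=4 AallSSMm=4 AallSsMM=8 AallSsMm=8 AallssMM=4 AallssMm=4
AaLLSSMM hits 4/256; gcd=4; 4÷4/256÷4 = 1/64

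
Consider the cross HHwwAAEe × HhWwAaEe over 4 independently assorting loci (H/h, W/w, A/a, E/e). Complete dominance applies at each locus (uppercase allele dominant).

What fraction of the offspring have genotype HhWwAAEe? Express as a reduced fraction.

HHwwAAEe gametes: HwAE×8, HwAe×8
HhWwAaEe gametes: HWAE×1, HWAe×1, HWaE×1, HWae×1, HwAE×1, HwAe×1, HwaE×1, Hwae×1, hWAE×1, hWAe×1, hWaE×1, hWae×1, hwAE×1, hwAe×1, hwaE×1, hwae×1
HHwwAAEe×HhWwAaEe grid (16·16=256): HHWwAAEE=8 HHWwAAEe=16 HHWwAAee=8 HHWwAaEE=8 HHWwAaEe=16 HHWwAaee=8 HHwwAAEE=8 HHwwAAEe=16 HHwwAAee=8 HHwwAaEE=8 HHwwAaEe=16 HHwwAaee=8 HhWwAAEE=8 HhWwAAEe=16 HhWwAAee=8 HhWwAaEE=8 HhWwAaEe=16 HhWwAaee=8 HhwwAAEE=8 HhwwAAEe=16 HhwwAAee=8 HhwwAaEE=8 HhwwAaEe=16 HhwwAaee=8
HhWwAAEe hits 16/256; gcd=16; 16÷16/256÷16 = 1/16

P(HhWwAAEe) = 1/16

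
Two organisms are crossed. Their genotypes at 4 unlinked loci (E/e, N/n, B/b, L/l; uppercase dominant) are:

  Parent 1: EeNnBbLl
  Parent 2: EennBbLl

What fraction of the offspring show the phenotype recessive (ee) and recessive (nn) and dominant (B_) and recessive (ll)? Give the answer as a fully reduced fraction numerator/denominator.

EeNnBbLl gametes: ENBL×1, ENBl×1, ENbL×1, ENbl×1, EnBL×1, EnBl×1, EnbL×1, Enbl×1, eNBL×1, eNBl×1, eNbL×1, eNbl×1, enBL×1, enBl×1, enbL×1, enbl×1
EennBbLl gametes: EnBL×2, EnBl×2, EnbL×2, Enbl×2, enBL×2, enBl×2, enbL×2, enbl×2
EeNnBbLl×EennBbLl grid (16·16=256): EENnBBLL=2 EENnBBLl=4 EENnBBll=2 EENnBbLL=4 EENnBbLl=8 EENnBbll=4 EENnbbLL=2 EENnbbLl=4 EENnbbll=2 EEnnBBLL=2 EEnnBBLl=4 EEnnBBll=2 EEnnBbLL=4 EEnnBbLl=8 EEnnBbll=4 EEnnbbLL=2 EEnnbbLl=4 EEnnbbll=2 EeNnBBLL=4 EeNnBBLl=8 EeNnBBll=4 EeNnBbLL=8 EeNnBbLl=16 EeNnBbll=8 EeNnbbLL=4 EeNnbbLl=8 EeNnbbll=4 EennBBLL=4 EennBBLl=8 EennBBll=4 EennBbLL=8 EennBbLl=16 EennBbll=8 EennbbLL=4 EennbbLl=8 Eennbbll=4 eeNnBBLL=2 eeNnBBLl=4 eeNnBBll=2 eeNnBbLL=4 eeNnBbLl=8 eeNnBbll=4 eeNnbbLL=2 eeNnbbLl=4 eeNnbbll=2 eennBBLL=2 eennBBLl=4 eennBBll=2 eennBbLL=4 eennBbLl=8 eennBbll=4 eennbbLL=2 eennbbLl=4 eennbbll=2
ee nn B_ ll hits 6/256; gcd=2; 6÷2/256÷2 = 3/128

P(ee nn B_ ll) = 3/128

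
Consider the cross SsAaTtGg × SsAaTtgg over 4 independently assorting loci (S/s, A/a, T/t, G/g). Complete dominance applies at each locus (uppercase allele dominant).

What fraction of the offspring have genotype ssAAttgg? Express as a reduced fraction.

P(ssAAttgg) = 1/128

SsAaTtGg gametes: SATG×1, SATg×1, SAtG×1, SAtg×1, SaTG×1, SaTg×1, SatG×1, Satg×1, sATG×1, sATg×1, sAtG×1, sAtg×1, saTG×1, saTg×1, satG×1, satg×1
SsAaTtgg gametes: SATg×2, SAtg×2, SaTg×2, Satg×2, sATg×2, sAtg×2, saTg×2, satg×2
SsAaTtGg×SsAaTtgg grid (16·16=256): SSAATTGg=2 SSAATTgg=2 SSAATtGg=4 SSAATtgg=4 SSAAttGg=2 SSAAttgg=2 SSAaTTGg=4 SSAaTTgg=4 SSAaTtGg=8 SSAaTtgg=8 SSAattGg=4 SSAattgg=4 SSaaTTGg=2 SSaaTTgg=2 SSaaTtGg=4 SSaaTtgg=4 SSaattGg=2 SSaattgg=2 SsAATTGg=4 SsAATTgg=4 SsAATtGg=8 SsAATtgg=8 SsAAttGg=4 SsAAttgg=4 SsAaTTGg=8 SsAaTTgg=8 SsAaTtGg=16 SsAaTtgg=16 SsAattGg=8 SsAattgg=8 SsaaTTGg=4 SsaaTTgg=4 SsaaTtGg=8 SsaaTtgg=8 SsaattGg=4 Ssaattgg=4 ssAATTGg=2 ssAATTgg=2 ssAATtGg=4 ssAATtgg=4 ssAAttGg=2 ssAAttgg=2 ssAaTTGg=4 ssAaTTgg=4 ssAaTtGg=8 ssAaTtgg=8 ssAattGg=4 ssAattgg=4 ssaaTTGg=2 ssaaTTgg=2 ssaaTtGg=4 ssaaTtgg=4 ssaattGg=2 ssaattgg=2
ssAAttgg hits 2/256; gcd=2; 2÷2/256÷2 = 1/128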